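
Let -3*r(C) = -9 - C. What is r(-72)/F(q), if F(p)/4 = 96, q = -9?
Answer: -7/128 ≈ -0.054688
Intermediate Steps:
F(p) = 384 (F(p) = 4*96 = 384)
r(C) = 3 + C/3 (r(C) = -(-9 - C)/3 = 3 + C/3)
r(-72)/F(q) = (3 + (⅓)*(-72))/384 = (3 - 24)*(1/384) = -21*1/384 = -7/128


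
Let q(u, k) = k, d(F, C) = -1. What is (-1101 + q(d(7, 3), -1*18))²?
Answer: 1252161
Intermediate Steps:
(-1101 + q(d(7, 3), -1*18))² = (-1101 - 1*18)² = (-1101 - 18)² = (-1119)² = 1252161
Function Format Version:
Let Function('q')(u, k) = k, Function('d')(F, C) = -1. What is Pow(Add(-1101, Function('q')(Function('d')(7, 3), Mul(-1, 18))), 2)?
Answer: 1252161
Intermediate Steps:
Pow(Add(-1101, Function('q')(Function('d')(7, 3), Mul(-1, 18))), 2) = Pow(Add(-1101, Mul(-1, 18)), 2) = Pow(Add(-1101, -18), 2) = Pow(-1119, 2) = 1252161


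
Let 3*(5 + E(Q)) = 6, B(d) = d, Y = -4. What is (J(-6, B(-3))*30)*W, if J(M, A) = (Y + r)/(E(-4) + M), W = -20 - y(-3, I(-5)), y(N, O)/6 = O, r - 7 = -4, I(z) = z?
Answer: 100/3 ≈ 33.333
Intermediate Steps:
r = 3 (r = 7 - 4 = 3)
y(N, O) = 6*O
E(Q) = -3 (E(Q) = -5 + (⅓)*6 = -5 + 2 = -3)
W = 10 (W = -20 - 6*(-5) = -20 - 1*(-30) = -20 + 30 = 10)
J(M, A) = -1/(-3 + M) (J(M, A) = (-4 + 3)/(-3 + M) = -1/(-3 + M))
(J(-6, B(-3))*30)*W = (-1/(-3 - 6)*30)*10 = (-1/(-9)*30)*10 = (-1*(-⅑)*30)*10 = ((⅑)*30)*10 = (10/3)*10 = 100/3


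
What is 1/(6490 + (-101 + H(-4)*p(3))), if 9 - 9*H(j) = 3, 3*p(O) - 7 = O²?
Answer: 9/57533 ≈ 0.00015643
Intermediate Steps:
p(O) = 7/3 + O²/3
H(j) = ⅔ (H(j) = 1 - ⅑*3 = 1 - ⅓ = ⅔)
1/(6490 + (-101 + H(-4)*p(3))) = 1/(6490 + (-101 + 2*(7/3 + (⅓)*3²)/3)) = 1/(6490 + (-101 + 2*(7/3 + (⅓)*9)/3)) = 1/(6490 + (-101 + 2*(7/3 + 3)/3)) = 1/(6490 + (-101 + (⅔)*(16/3))) = 1/(6490 + (-101 + 32/9)) = 1/(6490 - 877/9) = 1/(57533/9) = 9/57533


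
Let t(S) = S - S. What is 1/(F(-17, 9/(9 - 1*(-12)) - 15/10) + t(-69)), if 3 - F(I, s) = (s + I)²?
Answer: -196/63421 ≈ -0.0030905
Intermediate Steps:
F(I, s) = 3 - (I + s)² (F(I, s) = 3 - (s + I)² = 3 - (I + s)²)
t(S) = 0
1/(F(-17, 9/(9 - 1*(-12)) - 15/10) + t(-69)) = 1/((3 - (-17 + (9/(9 - 1*(-12)) - 15/10))²) + 0) = 1/((3 - (-17 + (9/(9 + 12) - 15*⅒))²) + 0) = 1/((3 - (-17 + (9/21 - 3/2))²) + 0) = 1/((3 - (-17 + (9*(1/21) - 3/2))²) + 0) = 1/((3 - (-17 + (3/7 - 3/2))²) + 0) = 1/((3 - (-17 - 15/14)²) + 0) = 1/((3 - (-253/14)²) + 0) = 1/((3 - 1*64009/196) + 0) = 1/((3 - 64009/196) + 0) = 1/(-63421/196 + 0) = 1/(-63421/196) = -196/63421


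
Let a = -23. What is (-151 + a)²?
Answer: 30276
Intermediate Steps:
(-151 + a)² = (-151 - 23)² = (-174)² = 30276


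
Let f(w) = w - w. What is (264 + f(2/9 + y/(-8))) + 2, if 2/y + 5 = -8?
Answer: 266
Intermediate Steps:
y = -2/13 (y = 2/(-5 - 8) = 2/(-13) = 2*(-1/13) = -2/13 ≈ -0.15385)
f(w) = 0
(264 + f(2/9 + y/(-8))) + 2 = (264 + 0) + 2 = 264 + 2 = 266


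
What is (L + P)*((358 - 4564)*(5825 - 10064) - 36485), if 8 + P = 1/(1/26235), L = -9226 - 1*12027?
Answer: 88501133526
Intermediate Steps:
L = -21253 (L = -9226 - 12027 = -21253)
P = 26227 (P = -8 + 1/(1/26235) = -8 + 26235 = 26227)
(L + P)*((358 - 4564)*(5825 - 10064) - 36485) = (-21253 + 26227)*((358 - 4564)*(5825 - 10064) - 36485) = 4974*(-4206*(-4239) - 36485) = 4974*(17829234 - 36485) = 4974*17792749 = 88501133526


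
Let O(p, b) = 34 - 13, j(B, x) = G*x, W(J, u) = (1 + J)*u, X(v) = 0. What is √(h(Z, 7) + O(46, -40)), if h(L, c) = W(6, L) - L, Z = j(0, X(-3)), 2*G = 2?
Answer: √21 ≈ 4.5826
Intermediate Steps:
G = 1 (G = (½)*2 = 1)
W(J, u) = u*(1 + J)
j(B, x) = x (j(B, x) = 1*x = x)
Z = 0
h(L, c) = 6*L (h(L, c) = L*(1 + 6) - L = L*7 - L = 7*L - L = 6*L)
O(p, b) = 21
√(h(Z, 7) + O(46, -40)) = √(6*0 + 21) = √(0 + 21) = √21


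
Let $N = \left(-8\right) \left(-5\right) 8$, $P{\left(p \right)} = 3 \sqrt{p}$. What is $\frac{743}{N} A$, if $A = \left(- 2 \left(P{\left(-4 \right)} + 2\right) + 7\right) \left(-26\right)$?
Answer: $- \frac{28977}{160} + \frac{28977 i}{40} \approx -181.11 + 724.42 i$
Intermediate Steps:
$N = 320$ ($N = 40 \cdot 8 = 320$)
$A = -78 + 312 i$ ($A = \left(- 2 \left(3 \sqrt{-4} + 2\right) + 7\right) \left(-26\right) = \left(- 2 \left(3 \cdot 2 i + 2\right) + 7\right) \left(-26\right) = \left(- 2 \left(6 i + 2\right) + 7\right) \left(-26\right) = \left(- 2 \left(2 + 6 i\right) + 7\right) \left(-26\right) = \left(\left(-4 - 12 i\right) + 7\right) \left(-26\right) = \left(3 - 12 i\right) \left(-26\right) = -78 + 312 i \approx -78.0 + 312.0 i$)
$\frac{743}{N} A = \frac{743}{320} \left(-78 + 312 i\right) = 743 \cdot \frac{1}{320} \left(-78 + 312 i\right) = \frac{743 \left(-78 + 312 i\right)}{320} = - \frac{28977}{160} + \frac{28977 i}{40}$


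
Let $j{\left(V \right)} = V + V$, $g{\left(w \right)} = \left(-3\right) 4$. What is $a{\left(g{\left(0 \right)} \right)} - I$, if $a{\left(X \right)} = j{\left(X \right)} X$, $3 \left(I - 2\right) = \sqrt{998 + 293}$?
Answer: $286 - \frac{\sqrt{1291}}{3} \approx 274.02$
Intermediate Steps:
$I = 2 + \frac{\sqrt{1291}}{3}$ ($I = 2 + \frac{\sqrt{998 + 293}}{3} = 2 + \frac{\sqrt{1291}}{3} \approx 13.977$)
$g{\left(w \right)} = -12$
$j{\left(V \right)} = 2 V$
$a{\left(X \right)} = 2 X^{2}$ ($a{\left(X \right)} = 2 X X = 2 X^{2}$)
$a{\left(g{\left(0 \right)} \right)} - I = 2 \left(-12\right)^{2} - \left(2 + \frac{\sqrt{1291}}{3}\right) = 2 \cdot 144 - \left(2 + \frac{\sqrt{1291}}{3}\right) = 288 - \left(2 + \frac{\sqrt{1291}}{3}\right) = 286 - \frac{\sqrt{1291}}{3}$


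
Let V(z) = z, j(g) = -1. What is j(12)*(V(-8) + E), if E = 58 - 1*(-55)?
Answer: -105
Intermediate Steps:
E = 113 (E = 58 + 55 = 113)
j(12)*(V(-8) + E) = -(-8 + 113) = -1*105 = -105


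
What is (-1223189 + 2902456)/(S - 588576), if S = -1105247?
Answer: -1679267/1693823 ≈ -0.99141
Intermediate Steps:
(-1223189 + 2902456)/(S - 588576) = (-1223189 + 2902456)/(-1105247 - 588576) = 1679267/(-1693823) = 1679267*(-1/1693823) = -1679267/1693823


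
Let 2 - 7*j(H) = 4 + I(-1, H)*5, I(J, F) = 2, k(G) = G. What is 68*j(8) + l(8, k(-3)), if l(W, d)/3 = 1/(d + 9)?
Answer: -1625/14 ≈ -116.07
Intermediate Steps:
l(W, d) = 3/(9 + d) (l(W, d) = 3/(d + 9) = 3/(9 + d))
j(H) = -12/7 (j(H) = 2/7 - (4 + 2*5)/7 = 2/7 - (4 + 10)/7 = 2/7 - 1/7*14 = 2/7 - 2 = -12/7)
68*j(8) + l(8, k(-3)) = 68*(-12/7) + 3/(9 - 3) = -816/7 + 3/6 = -816/7 + 3*(1/6) = -816/7 + 1/2 = -1625/14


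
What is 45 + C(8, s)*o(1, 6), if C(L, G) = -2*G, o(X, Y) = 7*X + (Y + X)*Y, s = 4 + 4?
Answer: -739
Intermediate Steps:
s = 8
o(X, Y) = 7*X + Y*(X + Y) (o(X, Y) = 7*X + (X + Y)*Y = 7*X + Y*(X + Y))
45 + C(8, s)*o(1, 6) = 45 + (-2*8)*(6**2 + 7*1 + 1*6) = 45 - 16*(36 + 7 + 6) = 45 - 16*49 = 45 - 784 = -739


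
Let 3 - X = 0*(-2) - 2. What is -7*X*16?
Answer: -560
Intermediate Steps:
X = 5 (X = 3 - (0*(-2) - 2) = 3 - (0 - 2) = 3 - 1*(-2) = 3 + 2 = 5)
-7*X*16 = -7*5*16 = -35*16 = -560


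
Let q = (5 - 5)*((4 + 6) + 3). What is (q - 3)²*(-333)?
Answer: -2997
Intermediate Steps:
q = 0 (q = 0*(10 + 3) = 0*13 = 0)
(q - 3)²*(-333) = (0 - 3)²*(-333) = (-3)²*(-333) = 9*(-333) = -2997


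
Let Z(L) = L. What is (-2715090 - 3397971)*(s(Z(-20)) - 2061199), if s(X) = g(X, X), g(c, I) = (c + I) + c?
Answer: 12600602003799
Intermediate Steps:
g(c, I) = I + 2*c (g(c, I) = (I + c) + c = I + 2*c)
s(X) = 3*X (s(X) = X + 2*X = 3*X)
(-2715090 - 3397971)*(s(Z(-20)) - 2061199) = (-2715090 - 3397971)*(3*(-20) - 2061199) = -6113061*(-60 - 2061199) = -6113061*(-2061259) = 12600602003799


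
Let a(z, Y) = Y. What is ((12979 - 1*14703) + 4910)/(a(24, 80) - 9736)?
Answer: -1593/4828 ≈ -0.32995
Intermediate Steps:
((12979 - 1*14703) + 4910)/(a(24, 80) - 9736) = ((12979 - 1*14703) + 4910)/(80 - 9736) = ((12979 - 14703) + 4910)/(-9656) = (-1724 + 4910)*(-1/9656) = 3186*(-1/9656) = -1593/4828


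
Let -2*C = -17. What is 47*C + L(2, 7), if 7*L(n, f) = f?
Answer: 801/2 ≈ 400.50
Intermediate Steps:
C = 17/2 (C = -½*(-17) = 17/2 ≈ 8.5000)
L(n, f) = f/7
47*C + L(2, 7) = 47*(17/2) + (⅐)*7 = 799/2 + 1 = 801/2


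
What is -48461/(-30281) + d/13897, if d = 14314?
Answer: 1106904751/420815057 ≈ 2.6304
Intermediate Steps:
-48461/(-30281) + d/13897 = -48461/(-30281) + 14314/13897 = -48461*(-1/30281) + 14314*(1/13897) = 48461/30281 + 14314/13897 = 1106904751/420815057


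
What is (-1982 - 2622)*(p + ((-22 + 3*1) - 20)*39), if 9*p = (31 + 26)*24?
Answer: 6302876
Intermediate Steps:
p = 152 (p = ((31 + 26)*24)/9 = (57*24)/9 = (1/9)*1368 = 152)
(-1982 - 2622)*(p + ((-22 + 3*1) - 20)*39) = (-1982 - 2622)*(152 + ((-22 + 3*1) - 20)*39) = -4604*(152 + ((-22 + 3) - 20)*39) = -4604*(152 + (-19 - 20)*39) = -4604*(152 - 39*39) = -4604*(152 - 1521) = -4604*(-1369) = 6302876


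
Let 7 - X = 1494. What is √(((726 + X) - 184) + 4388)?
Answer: √3443 ≈ 58.677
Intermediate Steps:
X = -1487 (X = 7 - 1*1494 = 7 - 1494 = -1487)
√(((726 + X) - 184) + 4388) = √(((726 - 1487) - 184) + 4388) = √((-761 - 184) + 4388) = √(-945 + 4388) = √3443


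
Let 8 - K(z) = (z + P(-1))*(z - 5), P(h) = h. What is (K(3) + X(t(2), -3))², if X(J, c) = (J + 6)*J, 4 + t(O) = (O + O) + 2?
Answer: 784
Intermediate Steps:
t(O) = -2 + 2*O (t(O) = -4 + ((O + O) + 2) = -4 + (2*O + 2) = -4 + (2 + 2*O) = -2 + 2*O)
X(J, c) = J*(6 + J) (X(J, c) = (6 + J)*J = J*(6 + J))
K(z) = 8 - (-1 + z)*(-5 + z) (K(z) = 8 - (z - 1)*(z - 5) = 8 - (-1 + z)*(-5 + z))
(K(3) + X(t(2), -3))² = ((3 - 1*3² + 6*3) + (-2 + 2*2)*(6 + (-2 + 2*2)))² = ((3 - 1*9 + 18) + (-2 + 4)*(6 + (-2 + 4)))² = ((3 - 9 + 18) + 2*(6 + 2))² = (12 + 2*8)² = (12 + 16)² = 28² = 784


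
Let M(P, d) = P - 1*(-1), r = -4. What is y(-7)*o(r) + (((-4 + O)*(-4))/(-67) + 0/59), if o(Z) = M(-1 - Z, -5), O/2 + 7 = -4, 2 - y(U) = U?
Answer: 2308/67 ≈ 34.448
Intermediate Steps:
y(U) = 2 - U
M(P, d) = 1 + P (M(P, d) = P + 1 = 1 + P)
O = -22 (O = -14 + 2*(-4) = -14 - 8 = -22)
o(Z) = -Z (o(Z) = 1 + (-1 - Z) = -Z)
y(-7)*o(r) + (((-4 + O)*(-4))/(-67) + 0/59) = (2 - 1*(-7))*(-1*(-4)) + (((-4 - 22)*(-4))/(-67) + 0/59) = (2 + 7)*4 + (-26*(-4)*(-1/67) + 0*(1/59)) = 9*4 + (104*(-1/67) + 0) = 36 + (-104/67 + 0) = 36 - 104/67 = 2308/67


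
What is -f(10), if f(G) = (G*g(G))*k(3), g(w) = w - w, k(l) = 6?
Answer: 0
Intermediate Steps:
g(w) = 0
f(G) = 0 (f(G) = (G*0)*6 = 0*6 = 0)
-f(10) = -1*0 = 0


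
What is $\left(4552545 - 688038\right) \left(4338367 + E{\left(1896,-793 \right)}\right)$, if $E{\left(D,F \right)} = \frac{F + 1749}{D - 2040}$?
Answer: $\frac{201187487808437}{12} \approx 1.6766 \cdot 10^{13}$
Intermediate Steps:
$E{\left(D,F \right)} = \frac{1749 + F}{-2040 + D}$
$\left(4552545 - 688038\right) \left(4338367 + E{\left(1896,-793 \right)}\right) = \left(4552545 - 688038\right) \left(4338367 + \frac{1749 - 793}{-2040 + 1896}\right) = 3864507 \left(4338367 + \frac{1}{-144} \cdot 956\right) = 3864507 \left(4338367 - \frac{239}{36}\right) = 3864507 \cdot \frac{156180973}{36} = \frac{201187487808437}{12}$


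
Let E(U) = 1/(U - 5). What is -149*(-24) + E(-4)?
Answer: 32183/9 ≈ 3575.9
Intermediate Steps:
E(U) = 1/(-5 + U)
-149*(-24) + E(-4) = -149*(-24) + 1/(-5 - 4) = 3576 + 1/(-9) = 3576 - 1/9 = 32183/9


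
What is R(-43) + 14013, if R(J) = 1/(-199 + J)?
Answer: 3391145/242 ≈ 14013.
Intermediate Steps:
R(-43) + 14013 = 1/(-199 - 43) + 14013 = 1/(-242) + 14013 = -1/242 + 14013 = 3391145/242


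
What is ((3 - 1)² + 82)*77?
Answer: 6622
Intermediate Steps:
((3 - 1)² + 82)*77 = (2² + 82)*77 = (4 + 82)*77 = 86*77 = 6622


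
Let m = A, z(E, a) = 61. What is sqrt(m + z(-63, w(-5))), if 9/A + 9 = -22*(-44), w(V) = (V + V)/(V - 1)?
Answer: 2*sqrt(14027293)/959 ≈ 7.8109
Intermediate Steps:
w(V) = 2*V/(-1 + V) (w(V) = (2*V)/(-1 + V) = 2*V/(-1 + V))
A = 9/959 (A = 9/(-9 - 22*(-44)) = 9/(-9 + 968) = 9/959 ≈ 0.0093848)
m = 9/959 ≈ 0.0093848
sqrt(m + z(-63, w(-5))) = sqrt(9/959 + 61) = sqrt(58508/959) = 2*sqrt(14027293)/959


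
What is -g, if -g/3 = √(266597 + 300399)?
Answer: 6*√141749 ≈ 2259.0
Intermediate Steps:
g = -6*√141749 (g = -3*√(266597 + 300399) = -6*√141749 ≈ -2259.0)
-g = -(-6)*√141749 = 6*√141749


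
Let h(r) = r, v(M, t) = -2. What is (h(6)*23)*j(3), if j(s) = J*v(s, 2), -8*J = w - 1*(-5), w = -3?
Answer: 69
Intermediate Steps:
J = -¼ (J = -(-3 - 1*(-5))/8 = -(-3 + 5)/8 = -⅛*2 = -¼ ≈ -0.25000)
j(s) = ½ (j(s) = -¼*(-2) = ½)
(h(6)*23)*j(3) = (6*23)*(½) = 138*(½) = 69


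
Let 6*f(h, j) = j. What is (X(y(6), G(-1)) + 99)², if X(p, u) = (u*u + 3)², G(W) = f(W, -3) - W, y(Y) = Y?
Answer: 3073009/256 ≈ 12004.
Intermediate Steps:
f(h, j) = j/6
G(W) = -½ - W (G(W) = (⅙)*(-3) - W = -½ - W)
X(p, u) = (3 + u²)² (X(p, u) = (u² + 3)² = (3 + u²)²)
(X(y(6), G(-1)) + 99)² = ((3 + (-½ - 1*(-1))²)² + 99)² = ((3 + (-½ + 1)²)² + 99)² = ((3 + (½)²)² + 99)² = ((3 + ¼)² + 99)² = ((13/4)² + 99)² = (169/16 + 99)² = (1753/16)² = 3073009/256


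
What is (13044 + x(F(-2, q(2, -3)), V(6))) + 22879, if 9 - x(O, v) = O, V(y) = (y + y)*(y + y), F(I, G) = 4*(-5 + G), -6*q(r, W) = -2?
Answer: 107852/3 ≈ 35951.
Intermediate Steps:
q(r, W) = ⅓ (q(r, W) = -⅙*(-2) = ⅓)
F(I, G) = -20 + 4*G
V(y) = 4*y² (V(y) = (2*y)*(2*y) = 4*y²)
x(O, v) = 9 - O
(13044 + x(F(-2, q(2, -3)), V(6))) + 22879 = (13044 + (9 - (-20 + 4*(⅓)))) + 22879 = (13044 + (9 - (-20 + 4/3))) + 22879 = (13044 + (9 - 1*(-56/3))) + 22879 = (13044 + (9 + 56/3)) + 22879 = (13044 + 83/3) + 22879 = 39215/3 + 22879 = 107852/3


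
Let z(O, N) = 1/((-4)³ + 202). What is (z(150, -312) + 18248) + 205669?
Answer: 30900547/138 ≈ 2.2392e+5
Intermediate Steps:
z(O, N) = 1/138 (z(O, N) = 1/(-64 + 202) = 1/138)
(z(150, -312) + 18248) + 205669 = (1/138 + 18248) + 205669 = 2518225/138 + 205669 = 30900547/138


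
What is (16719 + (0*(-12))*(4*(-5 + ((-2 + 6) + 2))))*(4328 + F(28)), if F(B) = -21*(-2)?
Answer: 73062030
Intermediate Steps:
F(B) = 42
(16719 + (0*(-12))*(4*(-5 + ((-2 + 6) + 2))))*(4328 + F(28)) = (16719 + (0*(-12))*(4*(-5 + ((-2 + 6) + 2))))*(4328 + 42) = (16719 + 0*(4*(-5 + (4 + 2))))*4370 = (16719 + 0*(4*(-5 + 6)))*4370 = (16719 + 0*(4*1))*4370 = (16719 + 0*4)*4370 = (16719 + 0)*4370 = 16719*4370 = 73062030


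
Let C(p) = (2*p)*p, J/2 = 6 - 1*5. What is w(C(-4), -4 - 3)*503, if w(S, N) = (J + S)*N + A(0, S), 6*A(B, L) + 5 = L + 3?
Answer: -117199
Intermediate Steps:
J = 2 (J = 2*(6 - 1*5) = 2*(6 - 5) = 2*1 = 2)
A(B, L) = -⅓ + L/6 (A(B, L) = -⅚ + (L + 3)/6 = -⅚ + (3 + L)/6 = -⅚ + (½ + L/6) = -⅓ + L/6)
C(p) = 2*p²
w(S, N) = -⅓ + S/6 + N*(2 + S) (w(S, N) = (2 + S)*N + (-⅓ + S/6) = N*(2 + S) + (-⅓ + S/6) = -⅓ + S/6 + N*(2 + S))
w(C(-4), -4 - 3)*503 = (-⅓ + 2*(-4 - 3) + (2*(-4)²)/6 + (-4 - 3)*(2*(-4)²))*503 = (-⅓ + 2*(-7) + (2*16)/6 - 14*16)*503 = (-⅓ - 14 + (⅙)*32 - 7*32)*503 = (-⅓ - 14 + 16/3 - 224)*503 = -233*503 = -117199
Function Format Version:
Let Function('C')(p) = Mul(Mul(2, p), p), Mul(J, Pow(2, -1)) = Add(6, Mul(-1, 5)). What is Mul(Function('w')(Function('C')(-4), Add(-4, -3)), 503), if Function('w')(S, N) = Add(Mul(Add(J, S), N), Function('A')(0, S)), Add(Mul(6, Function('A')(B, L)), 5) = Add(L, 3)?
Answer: -117199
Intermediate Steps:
J = 2 (J = Mul(2, Add(6, Mul(-1, 5))) = Mul(2, Add(6, -5)) = Mul(2, 1) = 2)
Function('A')(B, L) = Add(Rational(-1, 3), Mul(Rational(1, 6), L)) (Function('A')(B, L) = Add(Rational(-5, 6), Mul(Rational(1, 6), Add(L, 3))) = Add(Rational(-5, 6), Mul(Rational(1, 6), Add(3, L))) = Add(Rational(-5, 6), Add(Rational(1, 2), Mul(Rational(1, 6), L))) = Add(Rational(-1, 3), Mul(Rational(1, 6), L)))
Function('C')(p) = Mul(2, Pow(p, 2))
Function('w')(S, N) = Add(Rational(-1, 3), Mul(Rational(1, 6), S), Mul(N, Add(2, S))) (Function('w')(S, N) = Add(Mul(Add(2, S), N), Add(Rational(-1, 3), Mul(Rational(1, 6), S))) = Add(Mul(N, Add(2, S)), Add(Rational(-1, 3), Mul(Rational(1, 6), S))) = Add(Rational(-1, 3), Mul(Rational(1, 6), S), Mul(N, Add(2, S))))
Mul(Function('w')(Function('C')(-4), Add(-4, -3)), 503) = Mul(Add(Rational(-1, 3), Mul(2, Add(-4, -3)), Mul(Rational(1, 6), Mul(2, Pow(-4, 2))), Mul(Add(-4, -3), Mul(2, Pow(-4, 2)))), 503) = Mul(Add(Rational(-1, 3), Mul(2, -7), Mul(Rational(1, 6), Mul(2, 16)), Mul(-7, Mul(2, 16))), 503) = Mul(Add(Rational(-1, 3), -14, Mul(Rational(1, 6), 32), Mul(-7, 32)), 503) = Mul(Add(Rational(-1, 3), -14, Rational(16, 3), -224), 503) = Mul(-233, 503) = -117199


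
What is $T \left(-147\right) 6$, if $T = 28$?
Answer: $-24696$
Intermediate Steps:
$T \left(-147\right) 6 = 28 \left(-147\right) 6 = \left(-4116\right) 6 = -24696$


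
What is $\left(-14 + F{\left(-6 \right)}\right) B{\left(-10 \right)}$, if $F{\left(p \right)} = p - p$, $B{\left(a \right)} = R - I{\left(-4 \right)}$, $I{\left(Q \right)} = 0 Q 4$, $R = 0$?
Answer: $0$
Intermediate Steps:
$I{\left(Q \right)} = 0$ ($I{\left(Q \right)} = 0 \cdot 4 = 0$)
$B{\left(a \right)} = 0$ ($B{\left(a \right)} = 0 - 0 = 0 + 0 = 0$)
$F{\left(p \right)} = 0$
$\left(-14 + F{\left(-6 \right)}\right) B{\left(-10 \right)} = \left(-14 + 0\right) 0 = \left(-14\right) 0 = 0$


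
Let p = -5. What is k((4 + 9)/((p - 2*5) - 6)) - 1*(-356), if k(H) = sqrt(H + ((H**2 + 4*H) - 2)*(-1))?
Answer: 356 + 2*sqrt(383)/21 ≈ 357.86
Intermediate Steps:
k(H) = sqrt(2 - H**2 - 3*H) (k(H) = sqrt(H + (-2 + H**2 + 4*H)*(-1)) = sqrt(H + (2 - H**2 - 4*H)) = sqrt(2 - H**2 - 3*H))
k((4 + 9)/((p - 2*5) - 6)) - 1*(-356) = sqrt(2 - ((4 + 9)/((-5 - 2*5) - 6))**2 - 3*(4 + 9)/((-5 - 2*5) - 6)) - 1*(-356) = sqrt(2 - (13/((-5 - 10) - 6))**2 - 39/((-5 - 10) - 6)) + 356 = sqrt(2 - (13/(-15 - 6))**2 - 39/(-15 - 6)) + 356 = sqrt(2 - (13/(-21))**2 - 39/(-21)) + 356 = sqrt(2 - (13*(-1/21))**2 - 39*(-1)/21) + 356 = sqrt(2 - (-13/21)**2 - 3*(-13/21)) + 356 = sqrt(2 - 1*169/441 + 13/7) + 356 = sqrt(2 - 169/441 + 13/7) + 356 = sqrt(1532/441) + 356 = 2*sqrt(383)/21 + 356 = 356 + 2*sqrt(383)/21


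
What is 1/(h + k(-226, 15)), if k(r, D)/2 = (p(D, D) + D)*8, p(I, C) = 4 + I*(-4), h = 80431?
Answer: 1/79775 ≈ 1.2535e-5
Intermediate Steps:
p(I, C) = 4 - 4*I
k(r, D) = 64 - 48*D (k(r, D) = 2*(((4 - 4*D) + D)*8) = 2*((4 - 3*D)*8) = 2*(32 - 24*D) = 64 - 48*D)
1/(h + k(-226, 15)) = 1/(80431 + (64 - 48*15)) = 1/(80431 + (64 - 720)) = 1/(80431 - 656) = 1/79775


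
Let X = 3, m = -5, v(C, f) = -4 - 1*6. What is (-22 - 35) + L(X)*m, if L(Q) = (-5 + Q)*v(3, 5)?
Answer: -157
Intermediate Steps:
v(C, f) = -10 (v(C, f) = -4 - 6 = -10)
L(Q) = 50 - 10*Q (L(Q) = (-5 + Q)*(-10) = 50 - 10*Q)
(-22 - 35) + L(X)*m = (-22 - 35) + (50 - 10*3)*(-5) = -57 + (50 - 30)*(-5) = -57 + 20*(-5) = -57 - 100 = -157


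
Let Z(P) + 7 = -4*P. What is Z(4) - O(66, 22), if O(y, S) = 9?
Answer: -32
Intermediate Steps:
Z(P) = -7 - 4*P
Z(4) - O(66, 22) = (-7 - 4*4) - 1*9 = (-7 - 16) - 9 = -23 - 9 = -32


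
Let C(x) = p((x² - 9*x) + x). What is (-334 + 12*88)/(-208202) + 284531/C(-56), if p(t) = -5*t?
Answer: -1559285829/98183680 ≈ -15.881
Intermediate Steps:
C(x) = -5*x² + 40*x (C(x) = -5*((x² - 9*x) + x) = -5*(x² - 8*x) = -5*x² + 40*x)
(-334 + 12*88)/(-208202) + 284531/C(-56) = (-334 + 12*88)/(-208202) + 284531/((5*(-56)*(8 - 1*(-56)))) = (-334 + 1056)*(-1/208202) + 284531/((5*(-56)*(8 + 56))) = 722*(-1/208202) + 284531/((5*(-56)*64)) = -19/5479 + 284531/(-17920) = -19/5479 + 284531*(-1/17920) = -19/5479 - 284531/17920 = -1559285829/98183680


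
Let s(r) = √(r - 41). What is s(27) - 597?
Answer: -597 + I*√14 ≈ -597.0 + 3.7417*I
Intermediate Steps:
s(r) = √(-41 + r)
s(27) - 597 = √(-41 + 27) - 597 = √(-14) - 597 = I*√14 - 597 = -597 + I*√14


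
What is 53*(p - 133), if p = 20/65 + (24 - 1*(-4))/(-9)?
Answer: -842117/117 ≈ -7197.6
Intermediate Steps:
p = -328/117 (p = 20*(1/65) + (24 + 4)*(-⅑) = 4/13 + 28*(-⅑) = 4/13 - 28/9 = -328/117 ≈ -2.8034)
53*(p - 133) = 53*(-328/117 - 133) = 53*(-15889/117) = -842117/117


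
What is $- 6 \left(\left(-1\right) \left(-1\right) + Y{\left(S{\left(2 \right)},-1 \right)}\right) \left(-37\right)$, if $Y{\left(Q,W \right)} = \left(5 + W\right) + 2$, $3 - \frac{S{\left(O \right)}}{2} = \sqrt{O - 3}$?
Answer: $1554$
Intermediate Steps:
$S{\left(O \right)} = 6 - 2 \sqrt{-3 + O}$ ($S{\left(O \right)} = 6 - 2 \sqrt{O - 3} = 6 - 2 \sqrt{-3 + O}$)
$Y{\left(Q,W \right)} = 7 + W$
$- 6 \left(\left(-1\right) \left(-1\right) + Y{\left(S{\left(2 \right)},-1 \right)}\right) \left(-37\right) = - 6 \left(\left(-1\right) \left(-1\right) + \left(7 - 1\right)\right) \left(-37\right) = - 6 \left(1 + 6\right) \left(-37\right) = \left(-6\right) 7 \left(-37\right) = \left(-42\right) \left(-37\right) = 1554$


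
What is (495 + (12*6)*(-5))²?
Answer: 18225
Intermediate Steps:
(495 + (12*6)*(-5))² = (495 + 72*(-5))² = (495 - 360)² = 135² = 18225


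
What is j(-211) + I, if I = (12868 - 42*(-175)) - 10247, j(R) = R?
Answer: 9760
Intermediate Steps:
I = 9971 (I = (12868 + 7350) - 10247 = 20218 - 10247 = 9971)
j(-211) + I = -211 + 9971 = 9760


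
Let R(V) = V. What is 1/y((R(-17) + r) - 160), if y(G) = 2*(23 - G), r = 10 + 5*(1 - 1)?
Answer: 1/380 ≈ 0.0026316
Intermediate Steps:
r = 10 (r = 10 + 5*0 = 10 + 0 = 10)
y(G) = 46 - 2*G
1/y((R(-17) + r) - 160) = 1/(46 - 2*((-17 + 10) - 160)) = 1/(46 - 2*(-7 - 160)) = 1/(46 - 2*(-167)) = 1/(46 + 334) = 1/380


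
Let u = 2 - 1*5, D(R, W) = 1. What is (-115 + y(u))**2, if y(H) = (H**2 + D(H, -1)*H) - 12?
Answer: 14641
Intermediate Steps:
u = -3 (u = 2 - 5 = -3)
y(H) = -12 + H + H**2 (y(H) = (H**2 + 1*H) - 12 = (H**2 + H) - 12 = (H + H**2) - 12 = -12 + H + H**2)
(-115 + y(u))**2 = (-115 + (-12 - 3 + (-3)**2))**2 = (-115 + (-12 - 3 + 9))**2 = (-115 - 6)**2 = (-121)**2 = 14641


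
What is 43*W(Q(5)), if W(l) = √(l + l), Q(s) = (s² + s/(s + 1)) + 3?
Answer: 43*√519/3 ≈ 326.54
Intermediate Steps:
Q(s) = 3 + s² + s/(1 + s) (Q(s) = (s² + s/(1 + s)) + 3 = 3 + s² + s/(1 + s))
W(l) = √2*√l (W(l) = √(2*l) = √2*√l)
43*W(Q(5)) = 43*(√2*√((3 + 5² + 5³ + 4*5)/(1 + 5))) = 43*(√2*√((3 + 25 + 125 + 20)/6)) = 43*(√2*√((⅙)*173)) = 43*(√2*√(173/6)) = 43*(√2*(√1038/6)) = 43*(√519/3) = 43*√519/3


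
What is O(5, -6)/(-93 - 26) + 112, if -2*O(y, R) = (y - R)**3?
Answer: 27987/238 ≈ 117.59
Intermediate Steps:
O(y, R) = -(y - R)**3/2
O(5, -6)/(-93 - 26) + 112 = ((-6 - 1*5)**3/2)/(-93 - 26) + 112 = ((-6 - 5)**3/2)/(-119) + 112 = ((1/2)*(-11)**3)*(-1/119) + 112 = ((1/2)*(-1331))*(-1/119) + 112 = -1331/2*(-1/119) + 112 = 1331/238 + 112 = 27987/238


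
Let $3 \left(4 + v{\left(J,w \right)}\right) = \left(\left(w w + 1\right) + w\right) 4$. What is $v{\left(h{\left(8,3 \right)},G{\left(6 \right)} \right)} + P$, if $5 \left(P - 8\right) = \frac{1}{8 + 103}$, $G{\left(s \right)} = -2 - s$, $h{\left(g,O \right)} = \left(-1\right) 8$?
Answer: $\frac{44401}{555} \approx 80.002$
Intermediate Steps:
$h{\left(g,O \right)} = -8$
$v{\left(J,w \right)} = - \frac{8}{3} + \frac{4 w}{3} + \frac{4 w^{2}}{3}$ ($v{\left(J,w \right)} = -4 + \frac{\left(\left(w w + 1\right) + w\right) 4}{3} = -4 + \frac{\left(\left(w^{2} + 1\right) + w\right) 4}{3} = -4 + \frac{\left(\left(1 + w^{2}\right) + w\right) 4}{3} = -4 + \frac{\left(1 + w + w^{2}\right) 4}{3} = -4 + \frac{4 + 4 w + 4 w^{2}}{3} = -4 + \left(\frac{4}{3} + \frac{4 w}{3} + \frac{4 w^{2}}{3}\right) = - \frac{8}{3} + \frac{4 w}{3} + \frac{4 w^{2}}{3}$)
$P = \frac{4441}{555}$ ($P = 8 + \frac{1}{5 \left(8 + 103\right)} = 8 + \frac{1}{5 \cdot 111} = 8 + \frac{1}{5} \cdot \frac{1}{111} = 8 + \frac{1}{555} = \frac{4441}{555} \approx 8.0018$)
$v{\left(h{\left(8,3 \right)},G{\left(6 \right)} \right)} + P = \left(- \frac{8}{3} + \frac{4 \left(-2 - 6\right)}{3} + \frac{4 \left(-2 - 6\right)^{2}}{3}\right) + \frac{4441}{555} = \left(- \frac{8}{3} + \frac{4}{3} \left(-8\right) + \frac{4 \left(-8\right)^{2}}{3}\right) + \frac{4441}{555} = \left(- \frac{8}{3} - \frac{32}{3} + \frac{4}{3} \cdot 64\right) + \frac{4441}{555} = \left(- \frac{8}{3} - \frac{32}{3} + \frac{256}{3}\right) + \frac{4441}{555} = 72 + \frac{4441}{555} = \frac{44401}{555}$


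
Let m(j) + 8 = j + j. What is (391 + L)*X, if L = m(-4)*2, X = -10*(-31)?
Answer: 111290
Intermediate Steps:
m(j) = -8 + 2*j (m(j) = -8 + (j + j) = -8 + 2*j)
X = 310
L = -32 (L = (-8 + 2*(-4))*2 = (-8 - 8)*2 = -16*2 = -32)
(391 + L)*X = (391 - 32)*310 = 359*310 = 111290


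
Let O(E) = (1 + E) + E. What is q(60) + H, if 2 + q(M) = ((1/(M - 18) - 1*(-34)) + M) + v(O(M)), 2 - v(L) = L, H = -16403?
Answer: -690059/42 ≈ -16430.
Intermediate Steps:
O(E) = 1 + 2*E
v(L) = 2 - L
q(M) = 33 + 1/(-18 + M) - M (q(M) = -2 + (((1/(M - 18) - 1*(-34)) + M) + (2 - (1 + 2*M))) = -2 + (((1/(-18 + M) + 34) + M) + (2 + (-1 - 2*M))) = -2 + (((34 + 1/(-18 + M)) + M) + (1 - 2*M)) = -2 + ((34 + M + 1/(-18 + M)) + (1 - 2*M)) = -2 + (35 + 1/(-18 + M) - M) = 33 + 1/(-18 + M) - M)
q(60) + H = (-593 - 1*60² + 51*60)/(-18 + 60) - 16403 = (-593 - 1*3600 + 3060)/42 - 16403 = (-593 - 3600 + 3060)/42 - 16403 = (1/42)*(-1133) - 16403 = -1133/42 - 16403 = -690059/42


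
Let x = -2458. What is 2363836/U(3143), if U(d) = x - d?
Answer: -2363836/5601 ≈ -422.04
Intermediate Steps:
U(d) = -2458 - d
2363836/U(3143) = 2363836/(-2458 - 1*3143) = 2363836/(-2458 - 3143) = 2363836/(-5601) = 2363836*(-1/5601) = -2363836/5601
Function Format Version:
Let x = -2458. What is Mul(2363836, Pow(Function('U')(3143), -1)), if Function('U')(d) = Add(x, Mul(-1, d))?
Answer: Rational(-2363836, 5601) ≈ -422.04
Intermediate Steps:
Function('U')(d) = Add(-2458, Mul(-1, d))
Mul(2363836, Pow(Function('U')(3143), -1)) = Mul(2363836, Pow(Add(-2458, Mul(-1, 3143)), -1)) = Mul(2363836, Pow(Add(-2458, -3143), -1)) = Mul(2363836, Pow(-5601, -1)) = Mul(2363836, Rational(-1, 5601)) = Rational(-2363836, 5601)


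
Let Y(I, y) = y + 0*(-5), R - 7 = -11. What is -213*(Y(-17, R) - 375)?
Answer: 80727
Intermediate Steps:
R = -4 (R = 7 - 11 = -4)
Y(I, y) = y (Y(I, y) = y + 0 = y)
-213*(Y(-17, R) - 375) = -213*(-4 - 375) = -213*(-379) = 80727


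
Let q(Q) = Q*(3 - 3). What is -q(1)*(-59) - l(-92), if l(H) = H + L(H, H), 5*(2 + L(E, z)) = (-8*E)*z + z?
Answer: 68274/5 ≈ 13655.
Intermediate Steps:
L(E, z) = -2 + z/5 - 8*E*z/5 (L(E, z) = -2 + ((-8*E)*z + z)/5 = -2 + (-8*E*z + z)/5 = -2 + (z - 8*E*z)/5 = -2 + (z/5 - 8*E*z/5) = -2 + z/5 - 8*E*z/5)
l(H) = -2 - 8*H²/5 + 6*H/5 (l(H) = H + (-2 + H/5 - 8*H*H/5) = H + (-2 + H/5 - 8*H²/5) = H + (-2 - 8*H²/5 + H/5) = -2 - 8*H²/5 + 6*H/5)
q(Q) = 0 (q(Q) = Q*0 = 0)
-q(1)*(-59) - l(-92) = -1*0*(-59) - (-2 - 8/5*(-92)² + (6/5)*(-92)) = 0*(-59) - (-2 - 8/5*8464 - 552/5) = 0 - (-2 - 67712/5 - 552/5) = 0 - 1*(-68274/5) = 0 + 68274/5 = 68274/5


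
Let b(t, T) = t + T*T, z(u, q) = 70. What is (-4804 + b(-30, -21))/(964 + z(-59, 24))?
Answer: -4393/1034 ≈ -4.2486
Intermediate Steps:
b(t, T) = t + T²
(-4804 + b(-30, -21))/(964 + z(-59, 24)) = (-4804 + (-30 + (-21)²))/(964 + 70) = (-4804 + (-30 + 441))/1034 = (-4804 + 411)*(1/1034) = -4393*1/1034 = -4393/1034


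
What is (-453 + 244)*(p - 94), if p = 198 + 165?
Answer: -56221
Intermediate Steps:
p = 363
(-453 + 244)*(p - 94) = (-453 + 244)*(363 - 94) = -209*269 = -56221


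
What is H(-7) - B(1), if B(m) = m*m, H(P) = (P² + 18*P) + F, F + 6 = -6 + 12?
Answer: -78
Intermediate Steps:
F = 0 (F = -6 + (-6 + 12) = -6 + 6 = 0)
H(P) = P² + 18*P (H(P) = (P² + 18*P) + 0 = P² + 18*P)
B(m) = m²
H(-7) - B(1) = -7*(18 - 7) - 1*1² = -7*11 - 1*1 = -77 - 1 = -78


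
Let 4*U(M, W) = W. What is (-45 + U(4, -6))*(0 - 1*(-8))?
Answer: -372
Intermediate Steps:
U(M, W) = W/4
(-45 + U(4, -6))*(0 - 1*(-8)) = (-45 + (¼)*(-6))*(0 - 1*(-8)) = (-45 - 3/2)*(0 + 8) = -93/2*8 = -372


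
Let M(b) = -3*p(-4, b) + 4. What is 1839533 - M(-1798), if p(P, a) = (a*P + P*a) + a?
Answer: 1877287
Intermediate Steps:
p(P, a) = a + 2*P*a (p(P, a) = (P*a + P*a) + a = 2*P*a + a = a + 2*P*a)
M(b) = 4 + 21*b (M(b) = -3*b*(1 + 2*(-4)) + 4 = -3*b*(1 - 8) + 4 = -3*b*(-7) + 4 = -(-21)*b + 4 = 21*b + 4 = 4 + 21*b)
1839533 - M(-1798) = 1839533 - (4 + 21*(-1798)) = 1839533 - (4 - 37758) = 1839533 - 1*(-37754) = 1839533 + 37754 = 1877287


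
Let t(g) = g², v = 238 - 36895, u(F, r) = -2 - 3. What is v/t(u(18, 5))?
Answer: -36657/25 ≈ -1466.3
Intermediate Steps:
u(F, r) = -5
v = -36657
v/t(u(18, 5)) = -36657/((-5)²) = -36657/25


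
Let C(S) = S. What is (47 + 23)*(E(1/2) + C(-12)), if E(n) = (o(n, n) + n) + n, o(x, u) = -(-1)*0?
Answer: -770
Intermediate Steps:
o(x, u) = 0 (o(x, u) = -1*0 = 0)
E(n) = 2*n (E(n) = (0 + n) + n = n + n = 2*n)
(47 + 23)*(E(1/2) + C(-12)) = (47 + 23)*(2/2 - 12) = 70*(2*(½) - 12) = 70*(1 - 12) = 70*(-11) = -770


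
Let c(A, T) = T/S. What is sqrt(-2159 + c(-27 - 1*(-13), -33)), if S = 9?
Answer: 2*I*sqrt(4866)/3 ≈ 46.504*I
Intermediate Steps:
c(A, T) = T/9
sqrt(-2159 + c(-27 - 1*(-13), -33)) = sqrt(-2159 + (1/9)*(-33)) = sqrt(-2159 - 11/3) = sqrt(-6488/3) = 2*I*sqrt(4866)/3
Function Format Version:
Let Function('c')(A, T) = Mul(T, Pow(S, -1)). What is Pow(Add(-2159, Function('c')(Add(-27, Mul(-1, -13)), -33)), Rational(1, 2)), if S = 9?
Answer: Mul(Rational(2, 3), I, Pow(4866, Rational(1, 2))) ≈ Mul(46.504, I)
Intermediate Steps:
Function('c')(A, T) = Mul(Rational(1, 9), T) (Function('c')(A, T) = Mul(T, Pow(9, -1)) = Mul(T, Rational(1, 9)) = Mul(Rational(1, 9), T))
Pow(Add(-2159, Function('c')(Add(-27, Mul(-1, -13)), -33)), Rational(1, 2)) = Pow(Add(-2159, Mul(Rational(1, 9), -33)), Rational(1, 2)) = Pow(Add(-2159, Rational(-11, 3)), Rational(1, 2)) = Pow(Rational(-6488, 3), Rational(1, 2)) = Mul(Rational(2, 3), I, Pow(4866, Rational(1, 2)))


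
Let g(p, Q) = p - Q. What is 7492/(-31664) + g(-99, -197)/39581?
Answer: -73359445/313323196 ≈ -0.23413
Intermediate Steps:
7492/(-31664) + g(-99, -197)/39581 = 7492/(-31664) + (-99 - 1*(-197))/39581 = 7492*(-1/31664) + (-99 + 197)*(1/39581) = -1873/7916 + 98*(1/39581) = -1873/7916 + 98/39581 = -73359445/313323196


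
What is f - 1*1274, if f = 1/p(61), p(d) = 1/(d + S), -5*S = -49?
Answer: -6016/5 ≈ -1203.2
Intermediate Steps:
S = 49/5 (S = -⅕*(-49) = 49/5 ≈ 9.8000)
p(d) = 1/(49/5 + d) (p(d) = 1/(d + 49/5) = 1/(49/5 + d))
f = 354/5 (f = 1/(5/(49 + 5*61)) = 1/(5/(49 + 305)) = 1/(5/354) = 354/5 ≈ 70.800)
f - 1*1274 = 354/5 - 1*1274 = 354/5 - 1274 = -6016/5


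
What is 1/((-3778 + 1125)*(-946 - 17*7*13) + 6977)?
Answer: 1/6620906 ≈ 1.5104e-7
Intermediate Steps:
1/((-3778 + 1125)*(-946 - 17*7*13) + 6977) = 1/(-2653*(-946 - 119*13) + 6977) = 1/(-2653*(-946 - 1547) + 6977) = 1/(-2653*(-2493) + 6977) = 1/(6613929 + 6977) = 1/6620906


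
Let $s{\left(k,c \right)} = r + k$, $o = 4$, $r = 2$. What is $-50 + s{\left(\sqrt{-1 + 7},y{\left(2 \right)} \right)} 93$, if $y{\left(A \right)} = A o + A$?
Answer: $136 + 93 \sqrt{6} \approx 363.8$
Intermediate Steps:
$y{\left(A \right)} = 5 A$ ($y{\left(A \right)} = A 4 + A = 4 A + A = 5 A$)
$s{\left(k,c \right)} = 2 + k$
$-50 + s{\left(\sqrt{-1 + 7},y{\left(2 \right)} \right)} 93 = -50 + \left(2 + \sqrt{-1 + 7}\right) 93 = -50 + \left(2 + \sqrt{6}\right) 93 = -50 + \left(186 + 93 \sqrt{6}\right) = 136 + 93 \sqrt{6}$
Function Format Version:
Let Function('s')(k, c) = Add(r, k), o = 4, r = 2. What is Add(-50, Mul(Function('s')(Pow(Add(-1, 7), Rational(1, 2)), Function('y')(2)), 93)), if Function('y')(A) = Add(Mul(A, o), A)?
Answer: Add(136, Mul(93, Pow(6, Rational(1, 2)))) ≈ 363.80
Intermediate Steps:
Function('y')(A) = Mul(5, A) (Function('y')(A) = Add(Mul(A, 4), A) = Add(Mul(4, A), A) = Mul(5, A))
Function('s')(k, c) = Add(2, k)
Add(-50, Mul(Function('s')(Pow(Add(-1, 7), Rational(1, 2)), Function('y')(2)), 93)) = Add(-50, Mul(Add(2, Pow(Add(-1, 7), Rational(1, 2))), 93)) = Add(-50, Mul(Add(2, Pow(6, Rational(1, 2))), 93)) = Add(-50, Add(186, Mul(93, Pow(6, Rational(1, 2))))) = Add(136, Mul(93, Pow(6, Rational(1, 2))))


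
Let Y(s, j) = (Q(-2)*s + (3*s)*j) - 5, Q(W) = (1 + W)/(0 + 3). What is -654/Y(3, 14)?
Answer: -109/20 ≈ -5.4500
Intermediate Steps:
Q(W) = ⅓ + W/3 (Q(W) = (1 + W)/3 = (1 + W)*(⅓) = ⅓ + W/3)
Y(s, j) = -5 - s/3 + 3*j*s (Y(s, j) = ((⅓ + (⅓)*(-2))*s + (3*s)*j) - 5 = ((⅓ - ⅔)*s + 3*j*s) - 5 = (-s/3 + 3*j*s) - 5 = -5 - s/3 + 3*j*s)
-654/Y(3, 14) = -654/(-5 - ⅓*3 + 3*14*3) = -654/(-5 - 1 + 126) = -654/120 = -654*1/120 = -109/20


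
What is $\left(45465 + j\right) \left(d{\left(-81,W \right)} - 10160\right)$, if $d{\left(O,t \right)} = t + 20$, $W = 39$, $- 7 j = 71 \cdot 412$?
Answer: $-417031329$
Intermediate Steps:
$j = - \frac{29252}{7}$ ($j = - \frac{71 \cdot 412}{7} = \left(- \frac{1}{7}\right) 29252 = - \frac{29252}{7} \approx -4178.9$)
$d{\left(O,t \right)} = 20 + t$
$\left(45465 + j\right) \left(d{\left(-81,W \right)} - 10160\right) = \left(45465 - \frac{29252}{7}\right) \left(\left(20 + 39\right) - 10160\right) = \frac{289003 \left(59 - 10160\right)}{7} = \frac{289003}{7} \left(-10101\right) = -417031329$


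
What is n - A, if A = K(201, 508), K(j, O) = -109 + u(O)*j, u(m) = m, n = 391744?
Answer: 289745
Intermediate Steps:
K(j, O) = -109 + O*j
A = 101999 (A = -109 + 508*201 = -109 + 102108 = 101999)
n - A = 391744 - 1*101999 = 391744 - 101999 = 289745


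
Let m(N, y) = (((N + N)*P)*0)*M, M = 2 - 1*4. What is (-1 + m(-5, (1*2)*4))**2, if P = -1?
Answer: 1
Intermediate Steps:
M = -2 (M = 2 - 4 = -2)
m(N, y) = 0 (m(N, y) = (((N + N)*(-1))*0)*(-2) = (((2*N)*(-1))*0)*(-2) = (-2*N*0)*(-2) = 0*(-2) = 0)
(-1 + m(-5, (1*2)*4))**2 = (-1 + 0)**2 = (-1)**2 = 1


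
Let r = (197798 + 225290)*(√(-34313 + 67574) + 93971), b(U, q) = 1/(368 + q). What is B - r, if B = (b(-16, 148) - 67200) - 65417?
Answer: -20515197693539/516 - 423088*√33261 ≈ -3.9835e+10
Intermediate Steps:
r = 39758002448 + 423088*√33261 (r = 423088*(√33261 + 93971) = 423088*(93971 + √33261) = 39758002448 + 423088*√33261 ≈ 3.9835e+10)
B = -68430371/516 (B = (1/(368 + 148) - 67200) - 65417 = (1/516 - 67200) - 65417 = -34675199/516 - 65417 = -68430371/516 ≈ -1.3262e+5)
B - r = -68430371/516 - (39758002448 + 423088*√33261) = -68430371/516 + (-39758002448 - 423088*√33261) = -20515197693539/516 - 423088*√33261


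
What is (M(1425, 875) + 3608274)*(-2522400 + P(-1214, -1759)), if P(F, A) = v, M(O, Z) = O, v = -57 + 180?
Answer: -9104660764623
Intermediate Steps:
v = 123
P(F, A) = 123
(M(1425, 875) + 3608274)*(-2522400 + P(-1214, -1759)) = (1425 + 3608274)*(-2522400 + 123) = 3609699*(-2522277) = -9104660764623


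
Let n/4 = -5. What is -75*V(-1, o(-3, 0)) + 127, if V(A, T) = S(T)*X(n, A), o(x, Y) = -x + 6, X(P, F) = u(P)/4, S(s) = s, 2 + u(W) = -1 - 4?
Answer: 5233/4 ≈ 1308.3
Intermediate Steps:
u(W) = -7 (u(W) = -2 + (-1 - 4) = -2 - 5 = -7)
n = -20 (n = 4*(-5) = -20)
X(P, F) = -7/4
o(x, Y) = 6 - x
V(A, T) = -7*T/4 (V(A, T) = T*(-7/4) = -7*T/4)
-75*V(-1, o(-3, 0)) + 127 = -(-525)*(6 - 1*(-3))/4 + 127 = -(-525)*(6 + 3)/4 + 127 = -(-525)*9/4 + 127 = -75*(-63/4) + 127 = 4725/4 + 127 = 5233/4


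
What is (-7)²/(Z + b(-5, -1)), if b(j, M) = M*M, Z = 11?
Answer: 49/12 ≈ 4.0833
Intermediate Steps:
b(j, M) = M²
(-7)²/(Z + b(-5, -1)) = (-7)²/(11 + (-1)²) = 49/(11 + 1) = 49/12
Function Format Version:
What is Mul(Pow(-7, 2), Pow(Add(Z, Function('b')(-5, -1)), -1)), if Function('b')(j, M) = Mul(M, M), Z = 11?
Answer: Rational(49, 12) ≈ 4.0833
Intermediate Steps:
Function('b')(j, M) = Pow(M, 2)
Mul(Pow(-7, 2), Pow(Add(Z, Function('b')(-5, -1)), -1)) = Mul(Pow(-7, 2), Pow(Add(11, Pow(-1, 2)), -1)) = Mul(49, Pow(Add(11, 1), -1)) = Mul(49, Pow(12, -1)) = Mul(49, Rational(1, 12)) = Rational(49, 12)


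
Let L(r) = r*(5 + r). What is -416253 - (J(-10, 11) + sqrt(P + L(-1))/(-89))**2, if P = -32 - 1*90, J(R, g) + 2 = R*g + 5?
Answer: -3387827416/7921 - 642*I*sqrt(14)/89 ≈ -4.277e+5 - 26.99*I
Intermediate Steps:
J(R, g) = 3 + R*g (J(R, g) = -2 + (R*g + 5) = -2 + (5 + R*g) = 3 + R*g)
P = -122 (P = -32 - 90 = -122)
-416253 - (J(-10, 11) + sqrt(P + L(-1))/(-89))**2 = -416253 - ((3 - 10*11) + sqrt(-122 - (5 - 1))/(-89))**2 = -416253 - ((3 - 110) + sqrt(-122 - 1*4)*(-1/89))**2 = -416253 - (-107 + sqrt(-122 - 4)*(-1/89))**2 = -416253 - (-107 + sqrt(-126)*(-1/89))**2 = -416253 - (-107 + (3*I*sqrt(14))*(-1/89))**2 = -416253 - (-107 - 3*I*sqrt(14)/89)**2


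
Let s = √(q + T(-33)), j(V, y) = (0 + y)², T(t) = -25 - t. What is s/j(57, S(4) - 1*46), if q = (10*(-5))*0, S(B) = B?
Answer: √2/882 ≈ 0.0016034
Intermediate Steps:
q = 0 (q = -50*0 = 0)
j(V, y) = y²
s = 2*√2 (s = √(0 + (-25 - 1*(-33))) = √(0 + (-25 + 33)) = √(0 + 8) = √8 = 2*√2 ≈ 2.8284)
s/j(57, S(4) - 1*46) = (2*√2)/((4 - 1*46)²) = (2*√2)/((4 - 46)²) = (2*√2)/((-42)²) = (2*√2)/1764 = (2*√2)*(1/1764) = √2/882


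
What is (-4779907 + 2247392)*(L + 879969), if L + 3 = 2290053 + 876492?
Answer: -10247849805165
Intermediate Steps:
L = 3166542 (L = -3 + (2290053 + 876492) = -3 + 3166545 = 3166542)
(-4779907 + 2247392)*(L + 879969) = (-4779907 + 2247392)*(3166542 + 879969) = -2532515*4046511 = -10247849805165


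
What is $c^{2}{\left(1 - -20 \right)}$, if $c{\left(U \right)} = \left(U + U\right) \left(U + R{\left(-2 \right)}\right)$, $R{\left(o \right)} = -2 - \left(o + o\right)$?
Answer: $933156$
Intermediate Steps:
$R{\left(o \right)} = -2 - 2 o$
$c{\left(U \right)} = 2 U \left(2 + U\right)$ ($c{\left(U \right)} = \left(U + U\right) \left(U - -2\right) = 2 U \left(U + \left(-2 + 4\right)\right) = 2 U \left(U + 2\right) = 2 U \left(2 + U\right)$)
$c^{2}{\left(1 - -20 \right)} = \left(2 \left(1 - -20\right) \left(2 + \left(1 - -20\right)\right)\right)^{2} = \left(2 \left(1 + 20\right) \left(2 + \left(1 + 20\right)\right)\right)^{2} = \left(2 \cdot 21 \left(2 + 21\right)\right)^{2} = \left(2 \cdot 21 \cdot 23\right)^{2} = 966^{2} = 933156$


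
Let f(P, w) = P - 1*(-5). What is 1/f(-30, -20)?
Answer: -1/25 ≈ -0.040000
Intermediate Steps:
f(P, w) = 5 + P (f(P, w) = P + 5 = 5 + P)
1/f(-30, -20) = 1/(5 - 30) = 1/(-25) = -1/25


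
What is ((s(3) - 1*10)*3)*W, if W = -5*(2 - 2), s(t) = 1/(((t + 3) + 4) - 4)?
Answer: 0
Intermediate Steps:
s(t) = 1/(3 + t) (s(t) = 1/(((3 + t) + 4) - 4) = 1/((7 + t) - 4) = 1/(3 + t))
W = 0 (W = -5*0 = 0)
((s(3) - 1*10)*3)*W = ((1/(3 + 3) - 1*10)*3)*0 = ((1/6 - 10)*3)*0 = ((⅙ - 10)*3)*0 = -59/6*3*0 = -59/2*0 = 0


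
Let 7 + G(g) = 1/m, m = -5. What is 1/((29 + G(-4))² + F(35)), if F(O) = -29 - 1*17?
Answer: 25/10731 ≈ 0.0023297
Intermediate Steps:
F(O) = -46 (F(O) = -29 - 17 = -46)
G(g) = -36/5 (G(g) = -7 + 1/(-5) = -7 - ⅕ = -36/5)
1/((29 + G(-4))² + F(35)) = 1/((29 - 36/5)² - 46) = 1/((109/5)² - 46) = 1/(11881/25 - 46) = 1/(10731/25) = 25/10731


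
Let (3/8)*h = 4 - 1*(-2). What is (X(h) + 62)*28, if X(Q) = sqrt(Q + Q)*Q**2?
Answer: 1736 + 28672*sqrt(2) ≈ 42284.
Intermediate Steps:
h = 16 (h = 8*(4 - 1*(-2))/3 = 8*(4 + 2)/3 = (8/3)*6 = 16)
X(Q) = sqrt(2)*Q**(5/2) (X(Q) = sqrt(2*Q)*Q**2 = (sqrt(2)*sqrt(Q))*Q**2 = sqrt(2)*Q**(5/2))
(X(h) + 62)*28 = (sqrt(2)*16**(5/2) + 62)*28 = (sqrt(2)*1024 + 62)*28 = (1024*sqrt(2) + 62)*28 = (62 + 1024*sqrt(2))*28 = 1736 + 28672*sqrt(2)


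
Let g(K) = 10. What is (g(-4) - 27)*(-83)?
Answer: 1411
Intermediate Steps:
(g(-4) - 27)*(-83) = (10 - 27)*(-83) = -17*(-83) = 1411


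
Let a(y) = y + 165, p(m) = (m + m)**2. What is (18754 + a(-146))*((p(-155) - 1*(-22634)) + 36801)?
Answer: 2919858555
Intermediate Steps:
p(m) = 4*m**2 (p(m) = (2*m)**2 = 4*m**2)
a(y) = 165 + y
(18754 + a(-146))*((p(-155) - 1*(-22634)) + 36801) = (18754 + (165 - 146))*((4*(-155)**2 - 1*(-22634)) + 36801) = (18754 + 19)*((4*24025 + 22634) + 36801) = 18773*((96100 + 22634) + 36801) = 18773*(118734 + 36801) = 18773*155535 = 2919858555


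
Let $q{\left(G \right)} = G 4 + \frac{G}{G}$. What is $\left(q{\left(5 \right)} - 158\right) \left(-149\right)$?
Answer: $20413$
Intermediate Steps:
$q{\left(G \right)} = 1 + 4 G$ ($q{\left(G \right)} = 4 G + 1 = 1 + 4 G$)
$\left(q{\left(5 \right)} - 158\right) \left(-149\right) = \left(\left(1 + 4 \cdot 5\right) - 158\right) \left(-149\right) = \left(\left(1 + 20\right) - 158\right) \left(-149\right) = \left(21 - 158\right) \left(-149\right) = \left(-137\right) \left(-149\right) = 20413$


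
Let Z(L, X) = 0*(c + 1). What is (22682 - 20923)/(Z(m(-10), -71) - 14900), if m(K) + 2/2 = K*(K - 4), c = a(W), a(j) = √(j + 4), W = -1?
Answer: -1759/14900 ≈ -0.11805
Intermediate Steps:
a(j) = √(4 + j)
c = √3 (c = √(4 - 1) = √3 ≈ 1.7320)
m(K) = -1 + K*(-4 + K) (m(K) = -1 + K*(K - 4) = -1 + K*(-4 + K))
Z(L, X) = 0 (Z(L, X) = 0*(√3 + 1) = 0*(1 + √3) = 0)
(22682 - 20923)/(Z(m(-10), -71) - 14900) = (22682 - 20923)/(0 - 14900) = 1759/(-14900) = 1759*(-1/14900) = -1759/14900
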